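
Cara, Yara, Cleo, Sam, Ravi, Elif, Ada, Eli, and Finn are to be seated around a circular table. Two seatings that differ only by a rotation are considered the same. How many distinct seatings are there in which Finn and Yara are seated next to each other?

10080

Glue Finn and Yara into a block (2 internal orders). Seating 8 units around a circle gives (7)! arrangements.
So 2 × (7)! = 2 × 5040 = 10080.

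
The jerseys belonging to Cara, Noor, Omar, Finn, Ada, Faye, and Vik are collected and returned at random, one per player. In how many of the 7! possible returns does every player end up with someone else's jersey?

Let Aᵢ be the assignments in which player i gets their old jersey. We want the size of the complement of A₁∪…∪A_7.
By inclusion–exclusion this is Σ_{j=0}^{7} (−1)^j C(7,j)·(7−j)!.
Computing: 5040 − 5040 + 2520 − 840 + 210 − 42 + 7 − 1 = 1854.

1854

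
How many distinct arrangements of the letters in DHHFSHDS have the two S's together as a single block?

Treat the 2 copies of S as a single block. The multiset to arrange is then {SS, D, D, F, H, H, H}, 7 items in all.
That gives (7)!/(3!·2!) = 420 arrangements.

420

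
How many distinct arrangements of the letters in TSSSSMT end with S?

60

Fix S in the last position and arrange the remaining 6 letters.
Those 6 letters have S appearing 3 times and T appearing twice, giving (6)!/(3!·2!) = 60.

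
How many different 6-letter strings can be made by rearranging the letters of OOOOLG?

30

OOOOLG has 6 letters with O appearing 4 times.
The number of distinct arrangements is 6!/(4!) = 720/24 = 30.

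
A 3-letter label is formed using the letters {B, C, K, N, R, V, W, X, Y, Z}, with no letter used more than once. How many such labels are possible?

Choose and order 3 of the 10 symbols: the first letter has 10 options, the next 9, then 8.
That product is 10 × 9 × 8 = 720.

720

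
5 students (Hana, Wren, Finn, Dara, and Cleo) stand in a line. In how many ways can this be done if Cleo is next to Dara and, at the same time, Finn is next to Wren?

24

Treat {Cleo,Dara} as one block (2 orders) and {Finn,Wren} as another (2 orders).
That leaves 3 units to arrange: 2 × 2 × 3! = 4 × 6 = 24.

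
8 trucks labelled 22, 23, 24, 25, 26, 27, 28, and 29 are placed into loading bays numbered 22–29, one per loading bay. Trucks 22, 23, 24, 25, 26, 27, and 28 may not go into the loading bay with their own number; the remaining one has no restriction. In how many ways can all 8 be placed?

Let Aᵢ (for 22 ≤ i ≤ 28) be the placements that put truck i in its forbidden loading bay. Any j of these fix j positions, leaving (8−j)! ways to fill the rest, and there are C(7,j) ways to pick which j.
By inclusion–exclusion, the number of valid placements is Σ_{j=0}^{7} (−1)^j C(7,j)·(8−j)!.
Computing: 40320 − 35280 + 15120 − 4200 + 840 − 126 + 14 − 1 = 16687.

16687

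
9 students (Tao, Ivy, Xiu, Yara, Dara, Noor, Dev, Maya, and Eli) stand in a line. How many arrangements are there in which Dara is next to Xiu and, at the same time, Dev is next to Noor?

20160

Treat {Dara,Xiu} as one block (2 orders) and {Dev,Noor} as another (2 orders).
That leaves 7 units to arrange: 2 × 2 × 7! = 4 × 5040 = 20160.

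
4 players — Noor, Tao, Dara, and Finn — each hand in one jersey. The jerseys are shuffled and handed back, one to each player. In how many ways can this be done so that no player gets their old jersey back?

9

Let Aᵢ be the assignments in which player i gets their old jersey. We want the size of the complement of A₁∪…∪A_4.
By inclusion–exclusion this is Σ_{j=0}^{4} (−1)^j C(4,j)·(4−j)!.
Computing: 24 − 24 + 12 − 4 + 1 = 9.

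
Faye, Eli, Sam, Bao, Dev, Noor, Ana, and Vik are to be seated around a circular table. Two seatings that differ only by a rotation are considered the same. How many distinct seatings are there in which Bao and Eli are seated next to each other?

Glue Bao and Eli into a block (2 internal orders). Seating 7 units around a circle gives (6)! arrangements.
So 2 × (6)! = 2 × 720 = 1440.

1440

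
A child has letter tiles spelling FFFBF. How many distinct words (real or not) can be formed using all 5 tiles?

FFFBF has 5 letters with F appearing 4 times.
The number of distinct arrangements is 5!/(4!) = 120/24 = 5.

5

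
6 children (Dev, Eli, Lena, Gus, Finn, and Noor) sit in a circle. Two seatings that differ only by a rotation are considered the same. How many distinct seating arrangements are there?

Seat Dev anywhere (absorbing the rotational symmetry), then permute the other 5: (5)! = 120.

120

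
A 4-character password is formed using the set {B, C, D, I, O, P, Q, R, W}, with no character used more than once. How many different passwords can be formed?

Choose and order 4 of the 9 symbols: the first character has 9 options, the next 8, then 7, 6.
That product is 9 × 8 × 7 × 6 = 3024.

3024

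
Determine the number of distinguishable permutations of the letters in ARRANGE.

ARRANGE has 7 letters with A appearing twice and R appearing twice.
Dividing 7! = 5040 by 2!·2! = 4 for the repeated letters gives 1260.

1260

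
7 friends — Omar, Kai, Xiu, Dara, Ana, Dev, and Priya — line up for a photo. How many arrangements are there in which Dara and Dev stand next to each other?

Place the 5 others and the Dara-Dev pair as 6 objects in a line; the pair has 2 internal arrangements.
So the count is 2·(6)! = 1440.

1440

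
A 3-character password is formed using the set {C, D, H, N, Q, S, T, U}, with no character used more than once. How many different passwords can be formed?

Choose and order 3 of the 8 symbols: the first character has 8 options, the next 7, then 6.
That product is 8 × 7 × 6 = 336.

336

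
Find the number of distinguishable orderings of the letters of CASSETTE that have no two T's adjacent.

There are 8!/(2!·2!·2!) = 5040 arrangements of CASSETTE in total.
If the two T's are adjacent, glue them into one block, leaving 7 items to arrange: (7)!/(2!·2!) = 1260 ways.
Subtracting, 5040 − 1260 = 3780 arrangements keep the T's apart.

3780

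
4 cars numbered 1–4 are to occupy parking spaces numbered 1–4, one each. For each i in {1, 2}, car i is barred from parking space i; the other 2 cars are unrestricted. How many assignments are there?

14

Let Aᵢ (for i ∈ {1, 2}) be the placements that put car i in its forbidden parking space. Any j of these fix j positions, leaving (4−j)! ways to fill the rest, and there are C(2,j) ways to pick which j.
By inclusion–exclusion, the number of valid placements is Σ_{j=0}^{2} (−1)^j C(2,j)·(4−j)!.
Computing: 24 − 12 + 2 = 14.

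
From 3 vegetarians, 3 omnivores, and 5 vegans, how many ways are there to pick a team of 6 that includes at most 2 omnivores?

Split by how many omnivores are chosen (0 through 2).
Sum: C(3,0)·C(8,6) + C(3,1)·C(8,5) + C(3,2)·C(8,4) = 28 + 168 + 210 = 406.

406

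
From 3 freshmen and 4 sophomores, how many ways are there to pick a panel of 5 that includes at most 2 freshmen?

Split by how many freshmen are chosen (0 through 2).
Sum: C(3,0)·C(4,5) + C(3,1)·C(4,4) + C(3,2)·C(4,3) = 0 + 3 + 12 = 15.

15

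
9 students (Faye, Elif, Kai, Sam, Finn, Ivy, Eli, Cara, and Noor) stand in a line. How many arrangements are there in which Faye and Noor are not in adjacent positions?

282240

Of the 9! = 362880 arrangements, those with Faye and Noor adjacent number 2 × 8! = 80640 (treat the pair as a block with 2 internal orders).
So 362880 − 80640 = 282240 arrangements keep them apart.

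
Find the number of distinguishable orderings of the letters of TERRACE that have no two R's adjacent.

900

Total arrangements of TERRACE: 7!/(2!·2!) = 1260.
Arrangements with the R's together: treat RR as one letter, giving (6)!/(2!) = 360.
Subtracting, 1260 − 360 = 900 arrangements keep the R's apart.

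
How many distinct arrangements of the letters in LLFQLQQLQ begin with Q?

Fix Q in the first position and arrange the remaining 8 letters.
Those 8 letters have L appearing 4 times and Q appearing 3 times, giving (8)!/(4!·3!) = 280.

280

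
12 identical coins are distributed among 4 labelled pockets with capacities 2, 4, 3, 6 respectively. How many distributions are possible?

By stars and bars, unrestricted non-negative solutions to x_1+…+x_4 = 12 number C(12+3,3) = 455.
Subtract solutions that violate a single cap (substitute x_i' = x_i − (cap_i+1)): x_1 ≥ 3 gives C(12,3) = 220; x_2 ≥ 5 gives C(10,3) = 120; x_3 ≥ 4 gives C(11,3) = 165; x_4 ≥ 7 gives C(8,3) = 56. Together 561.
Add back pairs where two caps are both exceeded: 35 + 56 + 10 + 20 + 1 + 4 = 126.
Subtract triples: 1 + 0 + 0 + 0 = 1.
By inclusion–exclusion the count is 455 − 561 + 126 − 1 = 19.

19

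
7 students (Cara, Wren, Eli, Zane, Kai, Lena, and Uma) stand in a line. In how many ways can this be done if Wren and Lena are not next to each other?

3600

There are 7! = 5040 arrangements in all. If Wren and Lena are adjacent, merging them into one block gives 2·(6)! = 1440 arrangements.
So 5040 − 1440 = 3600 arrangements keep them apart.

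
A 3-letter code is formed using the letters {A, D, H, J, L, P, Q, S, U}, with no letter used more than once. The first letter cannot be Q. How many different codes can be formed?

448

The first letter has 9−1 = 8 choices (anything except Q).
The remaining 2 letters are filled from the other 8 symbols without repetition: 8 × 7 = 56.
Total: 8 × 56 = 448.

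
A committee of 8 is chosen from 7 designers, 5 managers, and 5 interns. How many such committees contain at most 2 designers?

5295

Split by how many designers are chosen (0 through 2).
Sum: C(7,0)·C(10,8) + C(7,1)·C(10,7) + C(7,2)·C(10,6) = 45 + 840 + 4410 = 5295.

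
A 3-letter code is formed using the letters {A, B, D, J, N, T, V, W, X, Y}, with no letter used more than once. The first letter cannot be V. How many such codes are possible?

648

The first letter has 10−1 = 9 choices (anything except V).
The remaining 2 letters are filled from the other 9 symbols without repetition: 9 × 8 = 72.
Total: 9 × 72 = 648.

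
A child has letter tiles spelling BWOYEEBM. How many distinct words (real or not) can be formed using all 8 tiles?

The 8 letters of BWOYEEBM have repeats: B appearing twice and E appearing twice.
Dividing 8! = 40320 by 2!·2! = 4 for the repeated letters gives 10080.

10080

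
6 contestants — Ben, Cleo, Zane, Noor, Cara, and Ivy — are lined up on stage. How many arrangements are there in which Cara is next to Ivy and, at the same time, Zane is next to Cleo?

96

Treat {Cara,Ivy} as one block (2 orders) and {Zane,Cleo} as another (2 orders).
That leaves 4 units to arrange: 2 × 2 × 4! = 4 × 24 = 96.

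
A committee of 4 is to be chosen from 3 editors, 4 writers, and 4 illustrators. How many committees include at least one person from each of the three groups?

With no constraint there are C(11,4) = 330 possible selections.
Selections missing a whole group: no editors → C(8,4) = 70; no writers → C(7,4) = 35; no illustrators → C(7,4) = 35.
Add back selections omitting two groups (i.e. drawn from a single group): C(3,4) + C(4,4) + C(4,4) = 2.
By inclusion–exclusion: 330 − 140 + 2 = 192.

192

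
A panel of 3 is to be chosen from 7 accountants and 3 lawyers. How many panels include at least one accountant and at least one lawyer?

With no constraint there are C(10,3) = 120 possible selections.
Subtract selections that omit an entire group: no accountants → C(3,3) = 1; no lawyers → C(7,3) = 35.
Both groups omitted at once is impossible, so 120 − 36 = 84.

84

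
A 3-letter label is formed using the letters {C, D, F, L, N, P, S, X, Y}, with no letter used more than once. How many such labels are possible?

504

Choose and order 3 of the 9 symbols: the first letter has 9 options, the next 8, then 7.
9 × 8 × 7 = 504.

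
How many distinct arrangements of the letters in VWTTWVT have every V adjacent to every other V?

60

Treat the 2 copies of V as a single block. The multiset to arrange is then {VV, T, T, T, W, W}, 6 items in all.
That gives (6)!/(3!·2!) = 60 arrangements.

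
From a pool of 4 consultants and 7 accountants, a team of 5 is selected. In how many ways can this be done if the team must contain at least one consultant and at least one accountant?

With no constraint there are C(11,5) = 462 possible selections.
Subtract selections that omit an entire group: no consultants → C(7,5) = 21; no accountants → C(4,5) = 0.
Both groups omitted at once is impossible, so 462 − 21 = 441.

441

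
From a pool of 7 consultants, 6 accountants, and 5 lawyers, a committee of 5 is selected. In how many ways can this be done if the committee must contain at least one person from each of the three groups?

6055

Total 5-person selections from all 18: C(18,5) = 8568.
Selections missing a whole group: no consultants → C(11,5) = 462; no accountants → C(12,5) = 792; no lawyers → C(13,5) = 1287.
Add back selections omitting two groups (i.e. drawn from a single group): C(7,5) + C(6,5) + C(5,5) = 28.
By inclusion–exclusion: 8568 − 2541 + 28 = 6055.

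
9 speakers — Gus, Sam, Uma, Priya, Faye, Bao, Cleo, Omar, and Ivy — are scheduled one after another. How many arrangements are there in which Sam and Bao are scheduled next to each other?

80640

Glue Sam and Bao into one block (2 internal orders), leaving 8 units to arrange in a row.
So the count is 2·(8)! = 80640.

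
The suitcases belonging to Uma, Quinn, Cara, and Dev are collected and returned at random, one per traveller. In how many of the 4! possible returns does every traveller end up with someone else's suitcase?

9

Let Aᵢ be the assignments in which traveller i gets their own suitcase. We want the size of the complement of A₁∪…∪A_4.
By inclusion–exclusion this is Σ_{j=0}^{4} (−1)^j C(4,j)·(4−j)!.
Computing: 24 − 24 + 12 − 4 + 1 = 9.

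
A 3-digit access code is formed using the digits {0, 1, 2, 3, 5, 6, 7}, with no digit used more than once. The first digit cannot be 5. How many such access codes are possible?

The first digit has 7−1 = 6 choices (anything except 5).
The remaining 2 digits are filled from the other 6 symbols without repetition: 6 × 5 = 30.
Total: 6 × 30 = 180.

180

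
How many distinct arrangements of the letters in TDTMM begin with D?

With the first slot taken by D, it remains to arrange the other 4 letters (TTMM).
Those 4 letters have M appearing twice and T appearing twice, giving (4)!/(2!·2!) = 6.

6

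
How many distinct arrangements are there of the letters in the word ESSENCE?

Letter multiplicities in ESSENCE: C×1, E×3, N×1, S×2.
The number of distinct arrangements is 7!/(3!·2!) = 5040/12 = 420.

420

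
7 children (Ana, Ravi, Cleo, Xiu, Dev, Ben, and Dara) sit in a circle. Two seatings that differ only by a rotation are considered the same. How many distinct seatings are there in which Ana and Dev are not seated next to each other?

Without the restriction there are (6)! = 720 seatings.
Seatings with Ana beside Dev: treat them as a block with 2 internal orders, giving 2 × (5)! = 240.
Subtracting, 720 − 240 = 480.

480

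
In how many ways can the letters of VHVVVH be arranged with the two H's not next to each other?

There are 6!/(4!·2!) = 15 arrangements of VHVVVH in total.
If the two H's are adjacent, glue them into one block, leaving 5 items to arrange: (5)!/(4!) = 5 ways.
Subtracting, 15 − 5 = 10 arrangements keep the H's apart.

10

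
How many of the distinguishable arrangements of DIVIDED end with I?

120

With the last slot taken by I, it remains to arrange the other 6 letters (DVIDED).
Those 6 letters have D appearing 3 times, giving (6)!/(3!) = 120.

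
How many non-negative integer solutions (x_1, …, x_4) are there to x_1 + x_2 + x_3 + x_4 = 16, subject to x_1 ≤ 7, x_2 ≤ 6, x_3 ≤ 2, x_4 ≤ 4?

19

By stars and bars, unrestricted non-negative solutions to x_1+…+x_4 = 16 number C(16+3,3) = 969.
Subtract solutions that violate a single cap (substitute x_i' = x_i − (cap_i+1)): x_1 ≥ 8 gives C(11,3) = 165; x_2 ≥ 7 gives C(12,3) = 220; x_3 ≥ 3 gives C(16,3) = 560; x_4 ≥ 5 gives C(14,3) = 364. Together 1309.
Add back pairs where two caps are both exceeded: 4 + 56 + 20 + 84 + 35 + 165 = 364.
Subtract triples: 0 + 0 + 1 + 4 = 5.
By inclusion–exclusion the count is 969 − 1309 + 364 − 5 = 19.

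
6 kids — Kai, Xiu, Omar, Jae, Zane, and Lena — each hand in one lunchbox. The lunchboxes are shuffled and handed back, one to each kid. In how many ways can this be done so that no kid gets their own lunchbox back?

Let Aᵢ be the assignments in which kid i gets their own lunchbox. We want the size of the complement of A₁∪…∪A_6.
By inclusion–exclusion this is Σ_{j=0}^{6} (−1)^j C(6,j)·(6−j)!.
Computing: 720 − 720 + 360 − 120 + 30 − 6 + 1 = 265.

265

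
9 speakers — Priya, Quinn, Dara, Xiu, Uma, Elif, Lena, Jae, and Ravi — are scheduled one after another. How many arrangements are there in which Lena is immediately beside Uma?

80640

Treat {Lena, Uma} as a single unit. There are 8 units to order, and the pair itself can be ordered 2 ways.
So the count is 2·(8)! = 80640.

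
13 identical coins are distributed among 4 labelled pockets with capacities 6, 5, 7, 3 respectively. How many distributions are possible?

Without the upper bounds there are C(16,3) = 560 ways to split 13 among 4 pockets.
Subtract solutions that violate a single cap (substitute x_i' = x_i − (cap_i+1)): x_1 ≥ 7 gives C(9,3) = 84; x_2 ≥ 6 gives C(10,3) = 120; x_3 ≥ 8 gives C(8,3) = 56; x_4 ≥ 4 gives C(12,3) = 220. Together 480.
Add back pairs where two caps are both exceeded: 1 + 0 + 10 + 0 + 20 + 4 = 35.
By inclusion–exclusion the count is 560 − 480 + 35 = 115.

115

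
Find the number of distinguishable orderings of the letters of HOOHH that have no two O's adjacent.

6

There are 5!/(3!·2!) = 10 arrangements of HOOHH in total.
Arrangements with the O's together: treat OO as one letter, giving (4)!/(3!) = 4.
Subtracting, 10 − 4 = 6 arrangements keep the O's apart.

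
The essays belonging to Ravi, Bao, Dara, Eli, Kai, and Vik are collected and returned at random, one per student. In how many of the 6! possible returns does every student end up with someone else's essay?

265

This is the derangement count D_6: permutations of 6 items with no fixed point.
By inclusion–exclusion this is Σ_{j=0}^{6} (−1)^j C(6,j)·(6−j)!.
Computing: 720 − 720 + 360 − 120 + 30 − 6 + 1 = 265.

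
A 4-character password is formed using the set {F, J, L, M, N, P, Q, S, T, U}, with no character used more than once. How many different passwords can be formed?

5040

This is a permutation of 4 out of 10: P(10,4) = 10!/6!.
10 × 9 × 8 × 7 = 5040.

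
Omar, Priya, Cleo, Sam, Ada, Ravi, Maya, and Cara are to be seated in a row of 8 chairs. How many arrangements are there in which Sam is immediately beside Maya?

10080

Treat {Sam, Maya} as a single unit. There are 7 units to order, and the pair itself can be ordered 2 ways.
So the count is 2·(7)! = 10080.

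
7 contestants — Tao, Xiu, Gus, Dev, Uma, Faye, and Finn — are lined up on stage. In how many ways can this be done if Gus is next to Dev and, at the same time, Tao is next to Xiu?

Treat {Gus,Dev} as one block (2 orders) and {Tao,Xiu} as another (2 orders).
That leaves 5 units to arrange: 2 × 2 × 5! = 4 × 120 = 480.

480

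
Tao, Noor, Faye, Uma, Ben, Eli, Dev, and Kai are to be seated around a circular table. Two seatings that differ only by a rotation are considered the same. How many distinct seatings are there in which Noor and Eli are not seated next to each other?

3600

All circular seatings of 8 people number (7)! = 5040.
Those with Noor next to Eli: fuse the pair into one unit and seat 7 units around a circle — 2·(6)! = 1440.
Subtracting, 5040 − 1440 = 3600.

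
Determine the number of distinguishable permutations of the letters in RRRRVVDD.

The 8 letters of RRRRVVDD have repeats: D appearing twice, R appearing 4 times, and V appearing twice.
Dividing 8! = 40320 by 4!·2!·2! = 96 for the repeated letters gives 420.

420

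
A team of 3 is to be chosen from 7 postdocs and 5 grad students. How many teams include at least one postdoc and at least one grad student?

Unrestricted: C(12,3) = 220 ways to pick any 3 of the 12.
Subtract selections that omit an entire group: no postdocs → C(5,3) = 10; no grad students → C(7,3) = 35.
Both groups omitted at once is impossible, so 220 − 45 = 175.

175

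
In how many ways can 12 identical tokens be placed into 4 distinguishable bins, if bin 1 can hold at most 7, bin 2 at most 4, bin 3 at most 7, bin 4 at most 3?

122

By stars and bars, unrestricted non-negative solutions to x_1+…+x_4 = 12 number C(12+3,3) = 455.
Subtract solutions that violate a single cap (substitute x_i' = x_i − (cap_i+1)): x_1 ≥ 8 gives C(7,3) = 35; x_2 ≥ 5 gives C(10,3) = 120; x_3 ≥ 8 gives C(7,3) = 35; x_4 ≥ 4 gives C(11,3) = 165. Together 355.
Add back pairs where two caps are both exceeded: 0 + 0 + 1 + 0 + 20 + 1 = 22.
By inclusion–exclusion the count is 455 − 355 + 22 = 122.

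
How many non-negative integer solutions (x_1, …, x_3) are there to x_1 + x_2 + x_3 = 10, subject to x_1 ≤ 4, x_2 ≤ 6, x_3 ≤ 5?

20

Without the upper bounds there are C(12,2) = 66 ways to split 10 among 3 variables.
Subtract solutions that violate a single cap (substitute x_i' = x_i − (cap_i+1)): x_1 ≥ 5 gives C(7,2) = 21; x_2 ≥ 7 gives C(5,2) = 10; x_3 ≥ 6 gives C(6,2) = 15. Together 46.
No two caps can be exceeded simultaneously, so the pair terms are all 0.
By inclusion–exclusion the count is 66 − 46 + 0 = 20.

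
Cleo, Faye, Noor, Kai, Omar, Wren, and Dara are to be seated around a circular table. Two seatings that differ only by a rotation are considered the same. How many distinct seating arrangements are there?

Fix one person's seat to break rotational symmetry; the remaining 6 people can be arranged in (6)! = 720 ways.

720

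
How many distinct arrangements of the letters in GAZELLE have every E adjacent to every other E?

Treat the 2 copies of E as a single block. The multiset to arrange is then {EE, A, G, L, L, Z}, 6 items in all.
That gives (6)!/(2!) = 360 arrangements.

360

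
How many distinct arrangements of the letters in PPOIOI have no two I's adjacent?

60

There are 6!/(2!·2!·2!) = 90 arrangements of PPOIOI in total.
If the two I's are adjacent, glue them into one block, leaving 5 items to arrange: (5)!/(2!·2!) = 30 ways.
Hence 90 − 30 = 60.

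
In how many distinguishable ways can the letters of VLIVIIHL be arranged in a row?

1680

The 8 letters of VLIVIIHL have repeats: I appearing 3 times, L appearing twice, and V appearing twice.
Dividing 8! = 40320 by 3!·2!·2! = 24 for the repeated letters gives 1680.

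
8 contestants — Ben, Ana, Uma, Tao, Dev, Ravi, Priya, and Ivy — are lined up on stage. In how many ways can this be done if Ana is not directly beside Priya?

There are 8! = 40320 arrangements in all. If Ana and Priya are adjacent, merging them into one block gives 2·(7)! = 10080 arrangements.
So 40320 − 10080 = 30240 arrangements keep them apart.

30240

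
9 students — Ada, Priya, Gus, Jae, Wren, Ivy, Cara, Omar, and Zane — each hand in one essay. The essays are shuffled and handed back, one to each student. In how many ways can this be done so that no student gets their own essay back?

Count assignments avoiding every fixed point. For any j of the 9 students fixed to their own essay, the other 9−j can be arranged in (9−j)! ways.
By inclusion–exclusion this is Σ_{j=0}^{9} (−1)^j C(9,j)·(9−j)!.
Computing: 362880 − 362880 + 181440 − 60480 + 15120 − 3024 + 504 − 72 + 9 − 1 = 133496.

133496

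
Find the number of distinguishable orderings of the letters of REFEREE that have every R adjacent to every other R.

Treat the 2 copies of R as a single block. The multiset to arrange is then {RR, E, E, E, E, F}, 6 items in all.
That gives (6)!/(4!) = 30 arrangements.

30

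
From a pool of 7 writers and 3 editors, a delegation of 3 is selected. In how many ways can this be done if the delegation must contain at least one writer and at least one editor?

84

Total 3-person selections from all 10: C(10,3) = 120.
Selections missing a whole group: no writers → C(3,3) = 1; no editors → C(7,3) = 35.
Both groups omitted at once is impossible, so 120 − 36 = 84.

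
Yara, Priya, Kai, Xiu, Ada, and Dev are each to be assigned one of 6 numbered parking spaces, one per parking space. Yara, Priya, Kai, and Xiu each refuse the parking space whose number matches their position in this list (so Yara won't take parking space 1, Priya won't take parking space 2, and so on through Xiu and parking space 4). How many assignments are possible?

362

Let Aᵢ (for 1 ≤ i ≤ 4) be the placements that put person i in their forbidden parking space. Any j of these fix j positions, leaving (6−j)! ways to fill the rest, and there are C(4,j) ways to pick which j.
By inclusion–exclusion, the number of valid placements is Σ_{j=0}^{4} (−1)^j C(4,j)·(6−j)!.
Computing: 720 − 480 + 144 − 24 + 2 = 362.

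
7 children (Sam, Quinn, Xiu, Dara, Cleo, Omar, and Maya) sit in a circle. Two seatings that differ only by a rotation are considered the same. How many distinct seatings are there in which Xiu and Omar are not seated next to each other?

All circular seatings of 7 people number (6)! = 720.
Those with Xiu next to Omar: fuse the pair into one unit and seat 6 units around a circle — 2·(5)! = 240.
Subtracting, 720 − 240 = 480.

480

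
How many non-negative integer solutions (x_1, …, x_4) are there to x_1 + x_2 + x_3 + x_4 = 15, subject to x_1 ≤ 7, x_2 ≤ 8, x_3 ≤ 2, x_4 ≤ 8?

By stars and bars, unrestricted non-negative solutions to x_1+…+x_4 = 15 number C(15+3,3) = 816.
Subtract solutions that violate a single cap (substitute x_i' = x_i − (cap_i+1)): x_1 ≥ 8 gives C(10,3) = 120; x_2 ≥ 9 gives C(9,3) = 84; x_3 ≥ 3 gives C(15,3) = 455; x_4 ≥ 9 gives C(9,3) = 84. Together 743.
Add back pairs where two caps are both exceeded: 0 + 35 + 0 + 20 + 0 + 20 = 75.
By inclusion–exclusion the count is 816 − 743 + 75 = 148.

148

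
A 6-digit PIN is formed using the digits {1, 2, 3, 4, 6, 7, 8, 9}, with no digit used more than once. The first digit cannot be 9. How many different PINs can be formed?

The first digit has 8−1 = 7 choices (anything except 9).
The remaining 5 digits are filled from the other 7 symbols without repetition: 7 × 6 × 5 × 4 × 3 = 2520.
Total: 7 × 2520 = 17640.

17640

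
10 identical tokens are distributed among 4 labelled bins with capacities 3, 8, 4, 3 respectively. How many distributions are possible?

By stars and bars, unrestricted non-negative solutions to x_1+…+x_4 = 10 number C(10+3,3) = 286.
Subtract solutions that violate a single cap (substitute x_i' = x_i − (cap_i+1)): x_1 ≥ 4 gives C(9,3) = 84; x_2 ≥ 9 gives C(4,3) = 4; x_3 ≥ 5 gives C(8,3) = 56; x_4 ≥ 4 gives C(9,3) = 84. Together 228.
Add back pairs where two caps are both exceeded: 0 + 4 + 10 + 0 + 0 + 4 = 18.
By inclusion–exclusion the count is 286 − 228 + 18 = 76.

76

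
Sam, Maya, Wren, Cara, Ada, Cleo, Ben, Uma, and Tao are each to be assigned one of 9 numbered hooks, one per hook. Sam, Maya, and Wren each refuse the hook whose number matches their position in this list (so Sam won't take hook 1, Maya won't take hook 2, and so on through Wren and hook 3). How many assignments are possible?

256320

Let Aᵢ (for i ∈ {1, 2, 3}) be the placements that put person i in their forbidden hook. Any j of these fix j positions, leaving (9−j)! ways to fill the rest, and there are C(3,j) ways to pick which j.
By inclusion–exclusion, the number of valid placements is Σ_{j=0}^{3} (−1)^j C(3,j)·(9−j)!.
Computing: 362880 − 120960 + 15120 − 720 = 256320.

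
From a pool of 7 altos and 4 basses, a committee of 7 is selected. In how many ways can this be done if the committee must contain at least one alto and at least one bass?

Total 7-person selections from all 11: C(11,7) = 330.
Subtract selections that omit an entire group: no altos → C(4,7) = 0; no basses → C(7,7) = 1.
Both groups omitted at once is impossible, so 330 − 1 = 329.

329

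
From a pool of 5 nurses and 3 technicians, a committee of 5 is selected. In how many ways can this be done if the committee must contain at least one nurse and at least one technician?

Unrestricted: C(8,5) = 56 ways to pick any 5 of the 8.
Subtract selections that omit an entire group: no nurses → C(3,5) = 0; no technicians → C(5,5) = 1.
Both groups omitted at once is impossible, so 56 − 1 = 55.

55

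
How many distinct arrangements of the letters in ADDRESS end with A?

180

With the last slot taken by A, it remains to arrange the other 6 letters (DDRESS).
Those 6 letters have D appearing twice and S appearing twice, giving (6)!/(2!·2!) = 180.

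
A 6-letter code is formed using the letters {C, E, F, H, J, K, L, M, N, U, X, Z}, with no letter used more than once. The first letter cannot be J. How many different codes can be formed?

The first letter has 12−1 = 11 choices (anything except J).
The remaining 5 letters are filled from the other 11 symbols without repetition: 11 × 10 × 9 × 8 × 7 = 55440.
Total: 11 × 55440 = 609840.

609840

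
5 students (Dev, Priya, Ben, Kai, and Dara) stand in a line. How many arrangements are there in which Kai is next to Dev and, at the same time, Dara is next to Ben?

Treat {Kai,Dev} as one block (2 orders) and {Dara,Ben} as another (2 orders).
That leaves 3 units to arrange: 2 × 2 × 3! = 4 × 6 = 24.

24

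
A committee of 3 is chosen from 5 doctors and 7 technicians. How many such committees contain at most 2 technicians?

185

Split by how many technicians are chosen (0 through 2).
Sum: C(7,0)·C(5,3) + C(7,1)·C(5,2) + C(7,2)·C(5,1) = 10 + 70 + 105 = 185.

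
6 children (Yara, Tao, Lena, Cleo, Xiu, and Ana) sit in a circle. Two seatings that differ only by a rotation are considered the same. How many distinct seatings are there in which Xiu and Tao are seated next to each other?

Treat {Xiu, Tao} as one unit (2 internal orders) and seat the resulting 5 units around the table: (4)! circular arrangements.
So 2 × (4)! = 2 × 24 = 48.

48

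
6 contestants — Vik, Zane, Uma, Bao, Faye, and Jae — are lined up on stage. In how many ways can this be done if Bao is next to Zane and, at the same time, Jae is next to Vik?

96

Treat {Bao,Zane} as one block (2 orders) and {Jae,Vik} as another (2 orders).
That leaves 4 units to arrange: 2 × 2 × 4! = 4 × 24 = 96.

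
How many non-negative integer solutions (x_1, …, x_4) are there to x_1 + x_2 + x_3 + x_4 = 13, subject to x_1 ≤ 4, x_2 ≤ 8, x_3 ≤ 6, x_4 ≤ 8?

245

By stars and bars, unrestricted non-negative solutions to x_1+…+x_4 = 13 number C(13+3,3) = 560.
Subtract solutions that violate a single cap (substitute x_i' = x_i − (cap_i+1)): x_1 ≥ 5 gives C(11,3) = 165; x_2 ≥ 9 gives C(7,3) = 35; x_3 ≥ 7 gives C(9,3) = 84; x_4 ≥ 9 gives C(7,3) = 35. Together 319.
Add back pairs where two caps are both exceeded: 0 + 4 + 0 + 0 + 0 + 0 = 4.
By inclusion–exclusion the count is 560 − 319 + 4 = 245.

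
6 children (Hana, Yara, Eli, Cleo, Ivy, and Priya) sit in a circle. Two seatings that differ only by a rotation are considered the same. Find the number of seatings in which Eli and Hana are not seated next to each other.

Without the restriction there are (5)! = 120 seatings.
Seatings with Eli beside Hana: treat them as a block with 2 internal orders, giving 2 × (4)! = 48.
Subtracting, 120 − 48 = 72.

72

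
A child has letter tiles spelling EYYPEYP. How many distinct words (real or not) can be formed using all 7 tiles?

210

EYYPEYP has 7 letters with E appearing twice, P appearing twice, and Y appearing 3 times.
Dividing 7! = 5040 by 3!·2!·2! = 24 for the repeated letters gives 210.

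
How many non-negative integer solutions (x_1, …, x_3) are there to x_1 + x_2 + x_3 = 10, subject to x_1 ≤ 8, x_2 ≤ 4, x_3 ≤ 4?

Without the upper bounds there are C(12,2) = 66 ways to split 10 among 3 variables.
Subtract solutions that violate a single cap (substitute x_i' = x_i − (cap_i+1)): x_1 ≥ 9 gives C(3,2) = 3; x_2 ≥ 5 gives C(7,2) = 21; x_3 ≥ 5 gives C(7,2) = 21. Together 45.
Add back pairs where two caps are both exceeded: 0 + 0 + 1 = 1.
By inclusion–exclusion the count is 66 − 45 + 1 = 22.

22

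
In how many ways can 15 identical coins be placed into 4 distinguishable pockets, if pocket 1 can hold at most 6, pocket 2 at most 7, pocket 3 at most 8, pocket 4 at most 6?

Ignoring the caps, the number of non-negative solutions to x_1+…+x_4 = 15 is C(18,3) = 816.
Subtract solutions that violate a single cap (substitute x_i' = x_i − (cap_i+1)): x_1 ≥ 7 gives C(11,3) = 165; x_2 ≥ 8 gives C(10,3) = 120; x_3 ≥ 9 gives C(9,3) = 84; x_4 ≥ 7 gives C(11,3) = 165. Together 534.
Add back pairs where two caps are both exceeded: 1 + 0 + 4 + 0 + 1 + 0 = 6.
By inclusion–exclusion the count is 816 − 534 + 6 = 288.

288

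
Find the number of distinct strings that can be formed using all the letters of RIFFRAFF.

The 8 letters of RIFFRAFF have repeats: F appearing 4 times and R appearing twice.
So there are 8! / (4!·2!) = 840 distinguishable arrangements.

840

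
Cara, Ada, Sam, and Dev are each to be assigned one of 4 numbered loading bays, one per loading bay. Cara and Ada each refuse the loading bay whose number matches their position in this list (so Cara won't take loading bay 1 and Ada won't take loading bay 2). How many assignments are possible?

14

Let Aᵢ (for i ∈ {1, 2}) be the placements that put person i in their forbidden loading bay. Any j of these fix j positions, leaving (4−j)! ways to fill the rest, and there are C(2,j) ways to pick which j.
By inclusion–exclusion, the number of valid placements is Σ_{j=0}^{2} (−1)^j C(2,j)·(4−j)!.
Computing: 24 − 12 + 2 = 14.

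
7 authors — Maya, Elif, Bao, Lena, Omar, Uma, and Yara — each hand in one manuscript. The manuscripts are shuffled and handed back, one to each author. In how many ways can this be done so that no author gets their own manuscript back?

1854

Let Aᵢ be the assignments in which author i gets their own manuscript. We want the size of the complement of A₁∪…∪A_7.
By inclusion–exclusion this is Σ_{j=0}^{7} (−1)^j C(7,j)·(7−j)!.
Computing: 5040 − 5040 + 2520 − 840 + 210 − 42 + 7 − 1 = 1854.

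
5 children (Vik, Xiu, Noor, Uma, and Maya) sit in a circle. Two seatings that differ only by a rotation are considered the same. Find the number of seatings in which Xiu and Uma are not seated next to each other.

12

All circular seatings of 5 people number (4)! = 24.
Seatings with Xiu beside Uma: treat them as a block with 2 internal orders, giving 2 × (3)! = 12.
Subtracting, 24 − 12 = 12.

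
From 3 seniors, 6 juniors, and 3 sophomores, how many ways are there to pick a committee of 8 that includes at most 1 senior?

Split by how many seniors are chosen (0 through 1).
Sum: C(3,0)·C(9,8) + C(3,1)·C(9,7) = 9 + 108 = 117.

117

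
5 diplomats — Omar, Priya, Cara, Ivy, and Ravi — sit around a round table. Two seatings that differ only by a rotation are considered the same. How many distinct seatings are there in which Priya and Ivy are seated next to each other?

Treat {Priya, Ivy} as one unit (2 internal orders) and seat the resulting 4 units around the table: (3)! circular arrangements.
So 2 × (3)! = 2 × 6 = 12.

12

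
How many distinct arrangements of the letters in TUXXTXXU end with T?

105

With the last slot taken by T, it remains to arrange the other 7 letters (UXXTXXU).
Those 7 letters have U appearing twice and X appearing 4 times, giving (7)!/(4!·2!) = 105.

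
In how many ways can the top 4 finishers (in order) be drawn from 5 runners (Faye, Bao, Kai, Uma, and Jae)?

120

There are 5 choices for 1st place, 4 for 2nd, and so on down to 2 for position 4.
That gives 5 × 4 × 3 × 2 = 120.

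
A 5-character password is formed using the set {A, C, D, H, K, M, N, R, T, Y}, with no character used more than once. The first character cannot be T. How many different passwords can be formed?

27216

The first character has 10−1 = 9 choices (anything except T).
The remaining 4 characters are filled from the other 9 symbols without repetition: 9 × 8 × 7 × 6 = 3024.
Total: 9 × 3024 = 27216.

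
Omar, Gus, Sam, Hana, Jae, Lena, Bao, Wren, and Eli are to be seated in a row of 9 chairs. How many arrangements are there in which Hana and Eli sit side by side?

80640

Glue Hana and Eli into one block (2 internal orders), leaving 8 units to arrange in a row.
That gives 2 × 8! = 2 × 40320 = 80640.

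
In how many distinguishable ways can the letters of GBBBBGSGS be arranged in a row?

1260

Letter multiplicities in GBBBBGSGS: B×4, G×3, S×2.
Dividing 9! = 362880 by 4!·3!·2! = 288 for the repeated letters gives 1260.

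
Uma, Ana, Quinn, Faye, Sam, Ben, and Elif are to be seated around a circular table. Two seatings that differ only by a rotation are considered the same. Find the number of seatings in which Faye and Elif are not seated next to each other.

Without the restriction there are (6)! = 720 seatings.
Those with Faye next to Elif: fuse the pair into one unit and seat 6 units around a circle — 2·(5)! = 240.
Subtracting, 720 − 240 = 480.

480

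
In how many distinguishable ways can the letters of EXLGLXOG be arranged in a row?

Letter multiplicities in EXLGLXOG: E×1, G×2, L×2, O×1, X×2.
Dividing 8! = 40320 by 2!·2!·2! = 8 for the repeated letters gives 5040.

5040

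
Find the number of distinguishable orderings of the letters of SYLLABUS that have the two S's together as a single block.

Treat the 2 copies of S as a single block. The multiset to arrange is then {SS, A, B, L, L, U, Y}, 7 items in all.
That gives (7)!/(2!) = 2520 arrangements.

2520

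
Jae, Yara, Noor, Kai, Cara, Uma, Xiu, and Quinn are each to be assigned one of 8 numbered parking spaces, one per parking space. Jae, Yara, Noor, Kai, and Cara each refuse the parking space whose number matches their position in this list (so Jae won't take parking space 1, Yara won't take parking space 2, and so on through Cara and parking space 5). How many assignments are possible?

Let Aᵢ (for 1 ≤ i ≤ 5) be the placements that put person i in their forbidden parking space. Any j of these fix j positions, leaving (8−j)! ways to fill the rest, and there are C(5,j) ways to pick which j.
By inclusion–exclusion, the number of valid placements is Σ_{j=0}^{5} (−1)^j C(5,j)·(8−j)!.
Computing: 40320 − 25200 + 7200 − 1200 + 120 − 6 = 21234.

21234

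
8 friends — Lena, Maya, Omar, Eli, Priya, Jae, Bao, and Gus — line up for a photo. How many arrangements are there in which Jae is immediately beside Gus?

Glue Jae and Gus into one block (2 internal orders), leaving 7 units to arrange in a row.
So the count is 2·(7)! = 10080.

10080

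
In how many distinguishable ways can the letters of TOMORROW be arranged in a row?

TOMORROW has 8 letters with O appearing 3 times and R appearing twice.
The number of distinct arrangements is 8!/(3!·2!) = 40320/12 = 3360.

3360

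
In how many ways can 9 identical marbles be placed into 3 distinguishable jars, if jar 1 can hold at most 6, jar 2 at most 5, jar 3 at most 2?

Ignoring the caps, the number of non-negative solutions to x_1+…+x_3 = 9 is C(11,2) = 55.
Subtract solutions that violate a single cap (substitute x_i' = x_i − (cap_i+1)): x_1 ≥ 7 gives C(4,2) = 6; x_2 ≥ 6 gives C(5,2) = 10; x_3 ≥ 3 gives C(8,2) = 28. Together 44.
Add back pairs where two caps are both exceeded: 0 + 0 + 1 = 1.
By inclusion–exclusion the count is 55 − 44 + 1 = 12.

12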